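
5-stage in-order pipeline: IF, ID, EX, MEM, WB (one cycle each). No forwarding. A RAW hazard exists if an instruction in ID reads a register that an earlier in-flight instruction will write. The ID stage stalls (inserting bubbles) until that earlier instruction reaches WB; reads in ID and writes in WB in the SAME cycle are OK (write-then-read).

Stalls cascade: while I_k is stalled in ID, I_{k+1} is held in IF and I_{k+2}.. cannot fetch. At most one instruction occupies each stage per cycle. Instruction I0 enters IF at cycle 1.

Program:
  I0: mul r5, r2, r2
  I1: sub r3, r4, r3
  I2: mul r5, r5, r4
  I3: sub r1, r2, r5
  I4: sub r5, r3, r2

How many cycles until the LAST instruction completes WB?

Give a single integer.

Answer: 12

Derivation:
I0 mul r5 <- r2,r2: IF@1 ID@2 stall=0 (-) EX@3 MEM@4 WB@5
I1 sub r3 <- r4,r3: IF@2 ID@3 stall=0 (-) EX@4 MEM@5 WB@6
I2 mul r5 <- r5,r4: IF@3 ID@4 stall=1 (RAW on I0.r5 (WB@5)) EX@6 MEM@7 WB@8
I3 sub r1 <- r2,r5: IF@4 ID@6 stall=2 (RAW on I2.r5 (WB@8)) EX@9 MEM@10 WB@11
I4 sub r5 <- r3,r2: IF@6 ID@9 stall=0 (-) EX@10 MEM@11 WB@12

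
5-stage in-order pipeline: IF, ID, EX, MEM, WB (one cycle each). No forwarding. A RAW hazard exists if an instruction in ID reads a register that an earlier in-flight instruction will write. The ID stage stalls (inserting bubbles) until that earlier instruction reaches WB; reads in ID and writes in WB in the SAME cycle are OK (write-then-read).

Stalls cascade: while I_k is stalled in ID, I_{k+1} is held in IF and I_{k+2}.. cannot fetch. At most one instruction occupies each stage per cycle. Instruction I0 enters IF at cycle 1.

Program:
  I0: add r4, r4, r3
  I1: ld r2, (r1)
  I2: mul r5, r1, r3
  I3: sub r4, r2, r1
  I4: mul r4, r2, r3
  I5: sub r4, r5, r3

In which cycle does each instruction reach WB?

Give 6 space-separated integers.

Answer: 5 6 7 9 10 11

Derivation:
I0 add r4 <- r4,r3: IF@1 ID@2 stall=0 (-) EX@3 MEM@4 WB@5
I1 ld r2 <- r1: IF@2 ID@3 stall=0 (-) EX@4 MEM@5 WB@6
I2 mul r5 <- r1,r3: IF@3 ID@4 stall=0 (-) EX@5 MEM@6 WB@7
I3 sub r4 <- r2,r1: IF@4 ID@5 stall=1 (RAW on I1.r2 (WB@6)) EX@7 MEM@8 WB@9
I4 mul r4 <- r2,r3: IF@5 ID@7 stall=0 (-) EX@8 MEM@9 WB@10
I5 sub r4 <- r5,r3: IF@7 ID@8 stall=0 (-) EX@9 MEM@10 WB@11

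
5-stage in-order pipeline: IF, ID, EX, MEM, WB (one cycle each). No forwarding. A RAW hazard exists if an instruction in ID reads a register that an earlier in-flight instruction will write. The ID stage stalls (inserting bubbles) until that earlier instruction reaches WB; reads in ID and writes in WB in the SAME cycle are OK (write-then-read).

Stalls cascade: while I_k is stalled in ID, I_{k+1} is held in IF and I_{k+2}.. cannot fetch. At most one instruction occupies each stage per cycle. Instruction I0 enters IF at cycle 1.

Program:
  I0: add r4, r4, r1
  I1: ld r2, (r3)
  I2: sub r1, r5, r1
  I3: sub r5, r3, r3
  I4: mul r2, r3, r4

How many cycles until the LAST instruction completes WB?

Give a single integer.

Answer: 9

Derivation:
I0 add r4 <- r4,r1: IF@1 ID@2 stall=0 (-) EX@3 MEM@4 WB@5
I1 ld r2 <- r3: IF@2 ID@3 stall=0 (-) EX@4 MEM@5 WB@6
I2 sub r1 <- r5,r1: IF@3 ID@4 stall=0 (-) EX@5 MEM@6 WB@7
I3 sub r5 <- r3,r3: IF@4 ID@5 stall=0 (-) EX@6 MEM@7 WB@8
I4 mul r2 <- r3,r4: IF@5 ID@6 stall=0 (-) EX@7 MEM@8 WB@9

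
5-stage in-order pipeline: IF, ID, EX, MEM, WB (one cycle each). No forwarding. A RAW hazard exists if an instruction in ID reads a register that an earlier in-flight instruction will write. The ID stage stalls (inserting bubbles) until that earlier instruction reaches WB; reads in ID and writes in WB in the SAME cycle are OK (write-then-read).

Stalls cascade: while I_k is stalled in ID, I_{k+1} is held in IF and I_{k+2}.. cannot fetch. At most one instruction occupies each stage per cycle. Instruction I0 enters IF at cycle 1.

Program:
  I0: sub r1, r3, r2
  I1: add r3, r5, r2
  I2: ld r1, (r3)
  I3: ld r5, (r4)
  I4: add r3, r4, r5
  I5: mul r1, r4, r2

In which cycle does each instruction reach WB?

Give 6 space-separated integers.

I0 sub r1 <- r3,r2: IF@1 ID@2 stall=0 (-) EX@3 MEM@4 WB@5
I1 add r3 <- r5,r2: IF@2 ID@3 stall=0 (-) EX@4 MEM@5 WB@6
I2 ld r1 <- r3: IF@3 ID@4 stall=2 (RAW on I1.r3 (WB@6)) EX@7 MEM@8 WB@9
I3 ld r5 <- r4: IF@4 ID@7 stall=0 (-) EX@8 MEM@9 WB@10
I4 add r3 <- r4,r5: IF@7 ID@8 stall=2 (RAW on I3.r5 (WB@10)) EX@11 MEM@12 WB@13
I5 mul r1 <- r4,r2: IF@8 ID@11 stall=0 (-) EX@12 MEM@13 WB@14

Answer: 5 6 9 10 13 14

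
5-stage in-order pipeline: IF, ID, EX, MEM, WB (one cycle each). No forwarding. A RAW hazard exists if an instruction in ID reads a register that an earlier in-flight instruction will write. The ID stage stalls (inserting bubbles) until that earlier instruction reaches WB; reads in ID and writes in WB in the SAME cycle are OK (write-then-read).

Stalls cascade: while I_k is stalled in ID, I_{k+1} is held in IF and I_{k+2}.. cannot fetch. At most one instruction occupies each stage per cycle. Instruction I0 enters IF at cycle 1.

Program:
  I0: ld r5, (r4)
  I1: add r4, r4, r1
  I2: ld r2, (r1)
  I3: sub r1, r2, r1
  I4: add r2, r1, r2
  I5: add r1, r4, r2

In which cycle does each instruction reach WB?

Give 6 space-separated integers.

I0 ld r5 <- r4: IF@1 ID@2 stall=0 (-) EX@3 MEM@4 WB@5
I1 add r4 <- r4,r1: IF@2 ID@3 stall=0 (-) EX@4 MEM@5 WB@6
I2 ld r2 <- r1: IF@3 ID@4 stall=0 (-) EX@5 MEM@6 WB@7
I3 sub r1 <- r2,r1: IF@4 ID@5 stall=2 (RAW on I2.r2 (WB@7)) EX@8 MEM@9 WB@10
I4 add r2 <- r1,r2: IF@5 ID@8 stall=2 (RAW on I3.r1 (WB@10)) EX@11 MEM@12 WB@13
I5 add r1 <- r4,r2: IF@8 ID@11 stall=2 (RAW on I4.r2 (WB@13)) EX@14 MEM@15 WB@16

Answer: 5 6 7 10 13 16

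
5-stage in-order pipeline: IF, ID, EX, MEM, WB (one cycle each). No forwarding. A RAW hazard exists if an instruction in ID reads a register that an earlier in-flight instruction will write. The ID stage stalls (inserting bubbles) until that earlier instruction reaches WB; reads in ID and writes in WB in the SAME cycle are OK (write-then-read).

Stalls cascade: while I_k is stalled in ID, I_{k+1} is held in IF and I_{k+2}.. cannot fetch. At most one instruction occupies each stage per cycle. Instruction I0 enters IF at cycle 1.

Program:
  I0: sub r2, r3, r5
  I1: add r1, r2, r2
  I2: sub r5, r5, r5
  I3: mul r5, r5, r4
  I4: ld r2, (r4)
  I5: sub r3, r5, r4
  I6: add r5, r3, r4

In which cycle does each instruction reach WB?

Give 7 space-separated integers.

I0 sub r2 <- r3,r5: IF@1 ID@2 stall=0 (-) EX@3 MEM@4 WB@5
I1 add r1 <- r2,r2: IF@2 ID@3 stall=2 (RAW on I0.r2 (WB@5)) EX@6 MEM@7 WB@8
I2 sub r5 <- r5,r5: IF@3 ID@6 stall=0 (-) EX@7 MEM@8 WB@9
I3 mul r5 <- r5,r4: IF@6 ID@7 stall=2 (RAW on I2.r5 (WB@9)) EX@10 MEM@11 WB@12
I4 ld r2 <- r4: IF@7 ID@10 stall=0 (-) EX@11 MEM@12 WB@13
I5 sub r3 <- r5,r4: IF@10 ID@11 stall=1 (RAW on I3.r5 (WB@12)) EX@13 MEM@14 WB@15
I6 add r5 <- r3,r4: IF@11 ID@13 stall=2 (RAW on I5.r3 (WB@15)) EX@16 MEM@17 WB@18

Answer: 5 8 9 12 13 15 18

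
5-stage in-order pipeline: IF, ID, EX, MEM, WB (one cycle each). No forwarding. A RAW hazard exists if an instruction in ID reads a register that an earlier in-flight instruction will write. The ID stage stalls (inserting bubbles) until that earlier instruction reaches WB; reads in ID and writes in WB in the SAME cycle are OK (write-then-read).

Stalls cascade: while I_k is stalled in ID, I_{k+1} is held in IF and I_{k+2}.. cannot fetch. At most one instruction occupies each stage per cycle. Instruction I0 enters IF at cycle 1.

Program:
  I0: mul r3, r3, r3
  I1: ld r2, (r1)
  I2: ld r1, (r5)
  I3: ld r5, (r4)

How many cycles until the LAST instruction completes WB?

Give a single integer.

I0 mul r3 <- r3,r3: IF@1 ID@2 stall=0 (-) EX@3 MEM@4 WB@5
I1 ld r2 <- r1: IF@2 ID@3 stall=0 (-) EX@4 MEM@5 WB@6
I2 ld r1 <- r5: IF@3 ID@4 stall=0 (-) EX@5 MEM@6 WB@7
I3 ld r5 <- r4: IF@4 ID@5 stall=0 (-) EX@6 MEM@7 WB@8

Answer: 8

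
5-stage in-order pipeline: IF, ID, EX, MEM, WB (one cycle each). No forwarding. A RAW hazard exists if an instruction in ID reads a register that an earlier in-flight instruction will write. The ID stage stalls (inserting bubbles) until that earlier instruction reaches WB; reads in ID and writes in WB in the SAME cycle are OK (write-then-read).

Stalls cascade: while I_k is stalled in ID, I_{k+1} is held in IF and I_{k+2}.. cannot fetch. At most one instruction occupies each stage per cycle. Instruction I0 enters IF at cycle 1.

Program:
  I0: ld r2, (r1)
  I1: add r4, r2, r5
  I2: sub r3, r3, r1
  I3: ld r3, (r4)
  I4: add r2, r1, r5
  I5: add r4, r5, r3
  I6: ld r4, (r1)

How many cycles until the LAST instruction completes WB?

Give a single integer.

Answer: 15

Derivation:
I0 ld r2 <- r1: IF@1 ID@2 stall=0 (-) EX@3 MEM@4 WB@5
I1 add r4 <- r2,r5: IF@2 ID@3 stall=2 (RAW on I0.r2 (WB@5)) EX@6 MEM@7 WB@8
I2 sub r3 <- r3,r1: IF@3 ID@6 stall=0 (-) EX@7 MEM@8 WB@9
I3 ld r3 <- r4: IF@6 ID@7 stall=1 (RAW on I1.r4 (WB@8)) EX@9 MEM@10 WB@11
I4 add r2 <- r1,r5: IF@7 ID@9 stall=0 (-) EX@10 MEM@11 WB@12
I5 add r4 <- r5,r3: IF@9 ID@10 stall=1 (RAW on I3.r3 (WB@11)) EX@12 MEM@13 WB@14
I6 ld r4 <- r1: IF@10 ID@12 stall=0 (-) EX@13 MEM@14 WB@15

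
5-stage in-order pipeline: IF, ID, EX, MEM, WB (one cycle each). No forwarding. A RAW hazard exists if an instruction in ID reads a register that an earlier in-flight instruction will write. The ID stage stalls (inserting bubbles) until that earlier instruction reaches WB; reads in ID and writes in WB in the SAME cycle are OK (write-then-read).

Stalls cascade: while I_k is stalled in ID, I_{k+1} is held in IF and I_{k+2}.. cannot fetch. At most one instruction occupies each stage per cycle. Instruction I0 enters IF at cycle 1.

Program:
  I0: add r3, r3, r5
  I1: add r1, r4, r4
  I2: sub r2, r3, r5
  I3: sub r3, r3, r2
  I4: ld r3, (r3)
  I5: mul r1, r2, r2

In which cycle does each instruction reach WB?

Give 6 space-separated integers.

Answer: 5 6 8 11 14 15

Derivation:
I0 add r3 <- r3,r5: IF@1 ID@2 stall=0 (-) EX@3 MEM@4 WB@5
I1 add r1 <- r4,r4: IF@2 ID@3 stall=0 (-) EX@4 MEM@5 WB@6
I2 sub r2 <- r3,r5: IF@3 ID@4 stall=1 (RAW on I0.r3 (WB@5)) EX@6 MEM@7 WB@8
I3 sub r3 <- r3,r2: IF@4 ID@6 stall=2 (RAW on I2.r2 (WB@8)) EX@9 MEM@10 WB@11
I4 ld r3 <- r3: IF@6 ID@9 stall=2 (RAW on I3.r3 (WB@11)) EX@12 MEM@13 WB@14
I5 mul r1 <- r2,r2: IF@9 ID@12 stall=0 (-) EX@13 MEM@14 WB@15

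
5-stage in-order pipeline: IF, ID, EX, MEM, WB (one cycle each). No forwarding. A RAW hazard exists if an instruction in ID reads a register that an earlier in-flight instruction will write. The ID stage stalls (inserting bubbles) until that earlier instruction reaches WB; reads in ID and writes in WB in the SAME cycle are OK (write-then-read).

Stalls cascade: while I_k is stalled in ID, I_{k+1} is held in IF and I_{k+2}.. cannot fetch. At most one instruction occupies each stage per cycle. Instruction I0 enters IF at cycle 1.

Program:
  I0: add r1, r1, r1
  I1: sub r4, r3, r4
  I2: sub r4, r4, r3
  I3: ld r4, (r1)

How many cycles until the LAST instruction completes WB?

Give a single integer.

Answer: 10

Derivation:
I0 add r1 <- r1,r1: IF@1 ID@2 stall=0 (-) EX@3 MEM@4 WB@5
I1 sub r4 <- r3,r4: IF@2 ID@3 stall=0 (-) EX@4 MEM@5 WB@6
I2 sub r4 <- r4,r3: IF@3 ID@4 stall=2 (RAW on I1.r4 (WB@6)) EX@7 MEM@8 WB@9
I3 ld r4 <- r1: IF@4 ID@7 stall=0 (-) EX@8 MEM@9 WB@10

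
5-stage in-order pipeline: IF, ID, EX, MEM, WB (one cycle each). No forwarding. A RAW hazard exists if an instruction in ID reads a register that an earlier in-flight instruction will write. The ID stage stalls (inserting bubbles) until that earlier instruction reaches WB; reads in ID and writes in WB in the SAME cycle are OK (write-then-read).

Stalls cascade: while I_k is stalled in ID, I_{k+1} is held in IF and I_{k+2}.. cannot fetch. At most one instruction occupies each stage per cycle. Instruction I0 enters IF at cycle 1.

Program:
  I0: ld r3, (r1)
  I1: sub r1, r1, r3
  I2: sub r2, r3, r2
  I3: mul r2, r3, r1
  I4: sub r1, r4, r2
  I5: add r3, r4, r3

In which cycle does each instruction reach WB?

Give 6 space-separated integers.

Answer: 5 8 9 11 14 15

Derivation:
I0 ld r3 <- r1: IF@1 ID@2 stall=0 (-) EX@3 MEM@4 WB@5
I1 sub r1 <- r1,r3: IF@2 ID@3 stall=2 (RAW on I0.r3 (WB@5)) EX@6 MEM@7 WB@8
I2 sub r2 <- r3,r2: IF@3 ID@6 stall=0 (-) EX@7 MEM@8 WB@9
I3 mul r2 <- r3,r1: IF@6 ID@7 stall=1 (RAW on I1.r1 (WB@8)) EX@9 MEM@10 WB@11
I4 sub r1 <- r4,r2: IF@7 ID@9 stall=2 (RAW on I3.r2 (WB@11)) EX@12 MEM@13 WB@14
I5 add r3 <- r4,r3: IF@9 ID@12 stall=0 (-) EX@13 MEM@14 WB@15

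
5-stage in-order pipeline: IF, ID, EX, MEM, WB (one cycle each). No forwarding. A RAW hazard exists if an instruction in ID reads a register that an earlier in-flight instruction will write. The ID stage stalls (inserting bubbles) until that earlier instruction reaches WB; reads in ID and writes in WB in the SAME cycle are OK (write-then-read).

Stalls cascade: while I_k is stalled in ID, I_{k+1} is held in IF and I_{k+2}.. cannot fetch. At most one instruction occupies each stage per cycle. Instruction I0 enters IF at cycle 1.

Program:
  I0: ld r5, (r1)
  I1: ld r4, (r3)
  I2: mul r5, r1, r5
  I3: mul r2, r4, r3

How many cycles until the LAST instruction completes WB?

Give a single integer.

Answer: 9

Derivation:
I0 ld r5 <- r1: IF@1 ID@2 stall=0 (-) EX@3 MEM@4 WB@5
I1 ld r4 <- r3: IF@2 ID@3 stall=0 (-) EX@4 MEM@5 WB@6
I2 mul r5 <- r1,r5: IF@3 ID@4 stall=1 (RAW on I0.r5 (WB@5)) EX@6 MEM@7 WB@8
I3 mul r2 <- r4,r3: IF@4 ID@6 stall=0 (-) EX@7 MEM@8 WB@9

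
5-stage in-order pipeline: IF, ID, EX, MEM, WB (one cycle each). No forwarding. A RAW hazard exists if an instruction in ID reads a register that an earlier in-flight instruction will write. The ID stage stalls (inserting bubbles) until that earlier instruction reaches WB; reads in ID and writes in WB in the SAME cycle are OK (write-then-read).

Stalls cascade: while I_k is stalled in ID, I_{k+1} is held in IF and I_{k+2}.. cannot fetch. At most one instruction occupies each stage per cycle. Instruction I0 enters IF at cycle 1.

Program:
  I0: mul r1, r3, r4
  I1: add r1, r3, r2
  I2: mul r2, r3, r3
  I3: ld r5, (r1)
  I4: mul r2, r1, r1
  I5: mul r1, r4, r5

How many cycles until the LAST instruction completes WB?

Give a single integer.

I0 mul r1 <- r3,r4: IF@1 ID@2 stall=0 (-) EX@3 MEM@4 WB@5
I1 add r1 <- r3,r2: IF@2 ID@3 stall=0 (-) EX@4 MEM@5 WB@6
I2 mul r2 <- r3,r3: IF@3 ID@4 stall=0 (-) EX@5 MEM@6 WB@7
I3 ld r5 <- r1: IF@4 ID@5 stall=1 (RAW on I1.r1 (WB@6)) EX@7 MEM@8 WB@9
I4 mul r2 <- r1,r1: IF@5 ID@7 stall=0 (-) EX@8 MEM@9 WB@10
I5 mul r1 <- r4,r5: IF@7 ID@8 stall=1 (RAW on I3.r5 (WB@9)) EX@10 MEM@11 WB@12

Answer: 12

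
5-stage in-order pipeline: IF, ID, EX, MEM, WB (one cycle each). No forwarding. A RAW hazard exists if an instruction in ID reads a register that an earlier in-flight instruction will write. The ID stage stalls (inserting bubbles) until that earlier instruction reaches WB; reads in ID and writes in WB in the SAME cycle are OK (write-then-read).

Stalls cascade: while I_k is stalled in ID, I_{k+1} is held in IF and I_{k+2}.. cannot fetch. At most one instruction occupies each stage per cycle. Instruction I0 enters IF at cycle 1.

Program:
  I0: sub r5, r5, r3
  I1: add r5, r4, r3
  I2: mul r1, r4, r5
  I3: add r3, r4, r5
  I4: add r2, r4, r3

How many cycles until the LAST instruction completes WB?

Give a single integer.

Answer: 13

Derivation:
I0 sub r5 <- r5,r3: IF@1 ID@2 stall=0 (-) EX@3 MEM@4 WB@5
I1 add r5 <- r4,r3: IF@2 ID@3 stall=0 (-) EX@4 MEM@5 WB@6
I2 mul r1 <- r4,r5: IF@3 ID@4 stall=2 (RAW on I1.r5 (WB@6)) EX@7 MEM@8 WB@9
I3 add r3 <- r4,r5: IF@4 ID@7 stall=0 (-) EX@8 MEM@9 WB@10
I4 add r2 <- r4,r3: IF@7 ID@8 stall=2 (RAW on I3.r3 (WB@10)) EX@11 MEM@12 WB@13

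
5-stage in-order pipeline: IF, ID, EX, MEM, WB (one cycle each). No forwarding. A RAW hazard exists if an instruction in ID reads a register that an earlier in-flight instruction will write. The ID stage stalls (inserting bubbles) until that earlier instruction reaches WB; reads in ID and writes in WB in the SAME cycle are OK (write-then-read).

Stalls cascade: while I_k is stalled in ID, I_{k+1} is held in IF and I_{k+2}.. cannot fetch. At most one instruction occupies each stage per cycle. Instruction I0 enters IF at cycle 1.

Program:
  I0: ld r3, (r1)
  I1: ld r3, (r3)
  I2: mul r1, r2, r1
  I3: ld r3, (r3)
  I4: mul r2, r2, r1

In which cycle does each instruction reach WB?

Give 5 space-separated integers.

Answer: 5 8 9 11 12

Derivation:
I0 ld r3 <- r1: IF@1 ID@2 stall=0 (-) EX@3 MEM@4 WB@5
I1 ld r3 <- r3: IF@2 ID@3 stall=2 (RAW on I0.r3 (WB@5)) EX@6 MEM@7 WB@8
I2 mul r1 <- r2,r1: IF@3 ID@6 stall=0 (-) EX@7 MEM@8 WB@9
I3 ld r3 <- r3: IF@6 ID@7 stall=1 (RAW on I1.r3 (WB@8)) EX@9 MEM@10 WB@11
I4 mul r2 <- r2,r1: IF@7 ID@9 stall=0 (-) EX@10 MEM@11 WB@12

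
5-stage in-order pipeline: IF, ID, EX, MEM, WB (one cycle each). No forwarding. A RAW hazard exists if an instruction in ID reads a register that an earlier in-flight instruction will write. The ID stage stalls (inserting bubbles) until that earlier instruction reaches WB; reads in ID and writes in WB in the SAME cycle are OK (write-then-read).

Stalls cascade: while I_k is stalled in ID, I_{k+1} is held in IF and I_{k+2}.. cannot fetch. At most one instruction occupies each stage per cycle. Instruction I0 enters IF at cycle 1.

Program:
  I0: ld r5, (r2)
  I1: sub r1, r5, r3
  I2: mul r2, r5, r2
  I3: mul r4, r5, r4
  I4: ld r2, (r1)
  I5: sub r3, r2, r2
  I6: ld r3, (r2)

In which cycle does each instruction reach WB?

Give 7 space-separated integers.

Answer: 5 8 9 10 11 14 15

Derivation:
I0 ld r5 <- r2: IF@1 ID@2 stall=0 (-) EX@3 MEM@4 WB@5
I1 sub r1 <- r5,r3: IF@2 ID@3 stall=2 (RAW on I0.r5 (WB@5)) EX@6 MEM@7 WB@8
I2 mul r2 <- r5,r2: IF@3 ID@6 stall=0 (-) EX@7 MEM@8 WB@9
I3 mul r4 <- r5,r4: IF@6 ID@7 stall=0 (-) EX@8 MEM@9 WB@10
I4 ld r2 <- r1: IF@7 ID@8 stall=0 (-) EX@9 MEM@10 WB@11
I5 sub r3 <- r2,r2: IF@8 ID@9 stall=2 (RAW on I4.r2 (WB@11)) EX@12 MEM@13 WB@14
I6 ld r3 <- r2: IF@9 ID@12 stall=0 (-) EX@13 MEM@14 WB@15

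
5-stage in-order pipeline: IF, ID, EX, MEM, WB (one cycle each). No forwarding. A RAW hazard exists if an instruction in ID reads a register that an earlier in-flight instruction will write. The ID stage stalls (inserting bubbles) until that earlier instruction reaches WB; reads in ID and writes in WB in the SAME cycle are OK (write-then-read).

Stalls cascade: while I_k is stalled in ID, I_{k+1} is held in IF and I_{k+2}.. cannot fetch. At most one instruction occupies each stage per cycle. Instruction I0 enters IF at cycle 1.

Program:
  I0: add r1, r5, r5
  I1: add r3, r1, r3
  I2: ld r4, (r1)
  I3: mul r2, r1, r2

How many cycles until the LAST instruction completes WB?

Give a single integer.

Answer: 10

Derivation:
I0 add r1 <- r5,r5: IF@1 ID@2 stall=0 (-) EX@3 MEM@4 WB@5
I1 add r3 <- r1,r3: IF@2 ID@3 stall=2 (RAW on I0.r1 (WB@5)) EX@6 MEM@7 WB@8
I2 ld r4 <- r1: IF@3 ID@6 stall=0 (-) EX@7 MEM@8 WB@9
I3 mul r2 <- r1,r2: IF@6 ID@7 stall=0 (-) EX@8 MEM@9 WB@10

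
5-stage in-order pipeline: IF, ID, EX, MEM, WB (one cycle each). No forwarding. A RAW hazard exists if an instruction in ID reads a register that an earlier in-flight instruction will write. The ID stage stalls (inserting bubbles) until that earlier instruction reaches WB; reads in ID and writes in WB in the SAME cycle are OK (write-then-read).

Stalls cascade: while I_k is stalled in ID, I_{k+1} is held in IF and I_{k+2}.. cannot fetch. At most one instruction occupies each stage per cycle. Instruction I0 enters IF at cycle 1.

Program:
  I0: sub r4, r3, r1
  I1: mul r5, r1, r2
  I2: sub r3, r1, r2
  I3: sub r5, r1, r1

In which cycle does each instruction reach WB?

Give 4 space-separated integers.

Answer: 5 6 7 8

Derivation:
I0 sub r4 <- r3,r1: IF@1 ID@2 stall=0 (-) EX@3 MEM@4 WB@5
I1 mul r5 <- r1,r2: IF@2 ID@3 stall=0 (-) EX@4 MEM@5 WB@6
I2 sub r3 <- r1,r2: IF@3 ID@4 stall=0 (-) EX@5 MEM@6 WB@7
I3 sub r5 <- r1,r1: IF@4 ID@5 stall=0 (-) EX@6 MEM@7 WB@8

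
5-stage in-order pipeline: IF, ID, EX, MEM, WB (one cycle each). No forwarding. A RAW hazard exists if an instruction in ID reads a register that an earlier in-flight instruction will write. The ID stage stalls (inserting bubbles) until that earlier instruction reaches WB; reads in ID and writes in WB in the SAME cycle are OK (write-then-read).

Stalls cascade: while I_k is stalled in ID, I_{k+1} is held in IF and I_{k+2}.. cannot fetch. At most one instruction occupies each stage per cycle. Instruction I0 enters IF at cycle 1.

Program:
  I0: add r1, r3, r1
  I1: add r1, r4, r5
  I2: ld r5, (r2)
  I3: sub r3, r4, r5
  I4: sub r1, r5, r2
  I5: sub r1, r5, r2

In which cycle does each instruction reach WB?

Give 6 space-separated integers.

I0 add r1 <- r3,r1: IF@1 ID@2 stall=0 (-) EX@3 MEM@4 WB@5
I1 add r1 <- r4,r5: IF@2 ID@3 stall=0 (-) EX@4 MEM@5 WB@6
I2 ld r5 <- r2: IF@3 ID@4 stall=0 (-) EX@5 MEM@6 WB@7
I3 sub r3 <- r4,r5: IF@4 ID@5 stall=2 (RAW on I2.r5 (WB@7)) EX@8 MEM@9 WB@10
I4 sub r1 <- r5,r2: IF@5 ID@8 stall=0 (-) EX@9 MEM@10 WB@11
I5 sub r1 <- r5,r2: IF@8 ID@9 stall=0 (-) EX@10 MEM@11 WB@12

Answer: 5 6 7 10 11 12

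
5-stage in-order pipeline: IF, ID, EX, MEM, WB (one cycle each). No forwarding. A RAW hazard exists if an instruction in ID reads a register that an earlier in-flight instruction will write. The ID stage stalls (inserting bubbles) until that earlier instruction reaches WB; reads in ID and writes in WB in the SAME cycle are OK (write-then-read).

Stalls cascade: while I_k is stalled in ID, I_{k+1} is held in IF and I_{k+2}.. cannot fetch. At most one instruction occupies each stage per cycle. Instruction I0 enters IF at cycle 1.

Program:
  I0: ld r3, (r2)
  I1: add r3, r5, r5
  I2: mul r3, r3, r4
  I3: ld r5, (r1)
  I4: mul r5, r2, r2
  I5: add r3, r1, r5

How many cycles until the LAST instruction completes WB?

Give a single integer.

Answer: 14

Derivation:
I0 ld r3 <- r2: IF@1 ID@2 stall=0 (-) EX@3 MEM@4 WB@5
I1 add r3 <- r5,r5: IF@2 ID@3 stall=0 (-) EX@4 MEM@5 WB@6
I2 mul r3 <- r3,r4: IF@3 ID@4 stall=2 (RAW on I1.r3 (WB@6)) EX@7 MEM@8 WB@9
I3 ld r5 <- r1: IF@4 ID@7 stall=0 (-) EX@8 MEM@9 WB@10
I4 mul r5 <- r2,r2: IF@7 ID@8 stall=0 (-) EX@9 MEM@10 WB@11
I5 add r3 <- r1,r5: IF@8 ID@9 stall=2 (RAW on I4.r5 (WB@11)) EX@12 MEM@13 WB@14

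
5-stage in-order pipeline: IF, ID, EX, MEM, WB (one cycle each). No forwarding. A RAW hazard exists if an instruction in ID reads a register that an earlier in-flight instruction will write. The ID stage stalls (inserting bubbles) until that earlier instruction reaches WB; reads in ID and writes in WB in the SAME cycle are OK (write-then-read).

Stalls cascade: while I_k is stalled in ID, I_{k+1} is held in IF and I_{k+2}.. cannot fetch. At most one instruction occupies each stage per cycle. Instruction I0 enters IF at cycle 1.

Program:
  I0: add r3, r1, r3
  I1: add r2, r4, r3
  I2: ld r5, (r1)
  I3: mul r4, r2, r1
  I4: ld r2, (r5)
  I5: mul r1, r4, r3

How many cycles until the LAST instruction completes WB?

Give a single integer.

I0 add r3 <- r1,r3: IF@1 ID@2 stall=0 (-) EX@3 MEM@4 WB@5
I1 add r2 <- r4,r3: IF@2 ID@3 stall=2 (RAW on I0.r3 (WB@5)) EX@6 MEM@7 WB@8
I2 ld r5 <- r1: IF@3 ID@6 stall=0 (-) EX@7 MEM@8 WB@9
I3 mul r4 <- r2,r1: IF@6 ID@7 stall=1 (RAW on I1.r2 (WB@8)) EX@9 MEM@10 WB@11
I4 ld r2 <- r5: IF@7 ID@9 stall=0 (-) EX@10 MEM@11 WB@12
I5 mul r1 <- r4,r3: IF@9 ID@10 stall=1 (RAW on I3.r4 (WB@11)) EX@12 MEM@13 WB@14

Answer: 14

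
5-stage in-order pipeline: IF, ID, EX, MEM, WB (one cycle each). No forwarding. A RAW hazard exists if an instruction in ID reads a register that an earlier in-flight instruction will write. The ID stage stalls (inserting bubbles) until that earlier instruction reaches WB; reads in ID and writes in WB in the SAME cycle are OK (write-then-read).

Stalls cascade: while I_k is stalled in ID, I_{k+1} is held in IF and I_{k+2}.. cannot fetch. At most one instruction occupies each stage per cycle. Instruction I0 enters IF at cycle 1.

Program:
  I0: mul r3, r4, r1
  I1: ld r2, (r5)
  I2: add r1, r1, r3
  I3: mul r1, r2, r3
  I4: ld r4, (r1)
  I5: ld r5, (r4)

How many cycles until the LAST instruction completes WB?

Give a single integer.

I0 mul r3 <- r4,r1: IF@1 ID@2 stall=0 (-) EX@3 MEM@4 WB@5
I1 ld r2 <- r5: IF@2 ID@3 stall=0 (-) EX@4 MEM@5 WB@6
I2 add r1 <- r1,r3: IF@3 ID@4 stall=1 (RAW on I0.r3 (WB@5)) EX@6 MEM@7 WB@8
I3 mul r1 <- r2,r3: IF@4 ID@6 stall=0 (-) EX@7 MEM@8 WB@9
I4 ld r4 <- r1: IF@6 ID@7 stall=2 (RAW on I3.r1 (WB@9)) EX@10 MEM@11 WB@12
I5 ld r5 <- r4: IF@7 ID@10 stall=2 (RAW on I4.r4 (WB@12)) EX@13 MEM@14 WB@15

Answer: 15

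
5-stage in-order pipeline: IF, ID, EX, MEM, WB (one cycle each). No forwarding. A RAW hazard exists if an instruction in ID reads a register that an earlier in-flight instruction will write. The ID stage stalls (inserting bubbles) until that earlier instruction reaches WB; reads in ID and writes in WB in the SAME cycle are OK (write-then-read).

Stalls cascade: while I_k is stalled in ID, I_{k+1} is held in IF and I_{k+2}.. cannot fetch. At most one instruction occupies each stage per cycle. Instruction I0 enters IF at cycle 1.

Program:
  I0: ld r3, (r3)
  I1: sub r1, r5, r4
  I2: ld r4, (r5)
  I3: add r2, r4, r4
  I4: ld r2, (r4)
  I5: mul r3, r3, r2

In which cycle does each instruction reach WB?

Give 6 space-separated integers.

I0 ld r3 <- r3: IF@1 ID@2 stall=0 (-) EX@3 MEM@4 WB@5
I1 sub r1 <- r5,r4: IF@2 ID@3 stall=0 (-) EX@4 MEM@5 WB@6
I2 ld r4 <- r5: IF@3 ID@4 stall=0 (-) EX@5 MEM@6 WB@7
I3 add r2 <- r4,r4: IF@4 ID@5 stall=2 (RAW on I2.r4 (WB@7)) EX@8 MEM@9 WB@10
I4 ld r2 <- r4: IF@5 ID@8 stall=0 (-) EX@9 MEM@10 WB@11
I5 mul r3 <- r3,r2: IF@8 ID@9 stall=2 (RAW on I4.r2 (WB@11)) EX@12 MEM@13 WB@14

Answer: 5 6 7 10 11 14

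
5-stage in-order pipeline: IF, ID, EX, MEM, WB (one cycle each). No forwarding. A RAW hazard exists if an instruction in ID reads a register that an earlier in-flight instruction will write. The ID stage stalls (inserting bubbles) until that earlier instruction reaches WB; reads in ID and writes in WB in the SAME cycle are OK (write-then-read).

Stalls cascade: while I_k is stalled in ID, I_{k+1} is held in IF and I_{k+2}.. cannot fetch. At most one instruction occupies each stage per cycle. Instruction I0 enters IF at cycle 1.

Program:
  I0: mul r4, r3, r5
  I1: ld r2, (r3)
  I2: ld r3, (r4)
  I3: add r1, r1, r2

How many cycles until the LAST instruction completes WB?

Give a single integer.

Answer: 9

Derivation:
I0 mul r4 <- r3,r5: IF@1 ID@2 stall=0 (-) EX@3 MEM@4 WB@5
I1 ld r2 <- r3: IF@2 ID@3 stall=0 (-) EX@4 MEM@5 WB@6
I2 ld r3 <- r4: IF@3 ID@4 stall=1 (RAW on I0.r4 (WB@5)) EX@6 MEM@7 WB@8
I3 add r1 <- r1,r2: IF@4 ID@6 stall=0 (-) EX@7 MEM@8 WB@9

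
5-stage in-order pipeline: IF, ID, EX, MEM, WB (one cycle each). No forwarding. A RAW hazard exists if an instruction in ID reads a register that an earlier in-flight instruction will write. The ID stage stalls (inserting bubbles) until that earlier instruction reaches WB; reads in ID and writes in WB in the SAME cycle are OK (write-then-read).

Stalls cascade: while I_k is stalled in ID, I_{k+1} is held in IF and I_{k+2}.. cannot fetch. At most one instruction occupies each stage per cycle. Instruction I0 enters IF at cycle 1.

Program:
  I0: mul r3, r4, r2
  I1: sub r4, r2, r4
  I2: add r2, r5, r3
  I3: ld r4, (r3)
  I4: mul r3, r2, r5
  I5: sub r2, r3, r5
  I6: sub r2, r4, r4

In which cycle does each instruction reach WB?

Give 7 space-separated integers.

I0 mul r3 <- r4,r2: IF@1 ID@2 stall=0 (-) EX@3 MEM@4 WB@5
I1 sub r4 <- r2,r4: IF@2 ID@3 stall=0 (-) EX@4 MEM@5 WB@6
I2 add r2 <- r5,r3: IF@3 ID@4 stall=1 (RAW on I0.r3 (WB@5)) EX@6 MEM@7 WB@8
I3 ld r4 <- r3: IF@4 ID@6 stall=0 (-) EX@7 MEM@8 WB@9
I4 mul r3 <- r2,r5: IF@6 ID@7 stall=1 (RAW on I2.r2 (WB@8)) EX@9 MEM@10 WB@11
I5 sub r2 <- r3,r5: IF@7 ID@9 stall=2 (RAW on I4.r3 (WB@11)) EX@12 MEM@13 WB@14
I6 sub r2 <- r4,r4: IF@9 ID@12 stall=0 (-) EX@13 MEM@14 WB@15

Answer: 5 6 8 9 11 14 15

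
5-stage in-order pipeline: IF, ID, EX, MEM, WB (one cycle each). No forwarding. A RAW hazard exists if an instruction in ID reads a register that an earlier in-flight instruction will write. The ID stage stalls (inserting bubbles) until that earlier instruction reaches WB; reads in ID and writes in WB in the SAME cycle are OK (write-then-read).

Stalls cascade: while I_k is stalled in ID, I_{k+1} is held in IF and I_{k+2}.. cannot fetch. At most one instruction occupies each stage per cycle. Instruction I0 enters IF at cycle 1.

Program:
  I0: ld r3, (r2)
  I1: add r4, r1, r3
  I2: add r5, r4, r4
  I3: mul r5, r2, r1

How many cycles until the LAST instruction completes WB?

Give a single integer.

Answer: 12

Derivation:
I0 ld r3 <- r2: IF@1 ID@2 stall=0 (-) EX@3 MEM@4 WB@5
I1 add r4 <- r1,r3: IF@2 ID@3 stall=2 (RAW on I0.r3 (WB@5)) EX@6 MEM@7 WB@8
I2 add r5 <- r4,r4: IF@3 ID@6 stall=2 (RAW on I1.r4 (WB@8)) EX@9 MEM@10 WB@11
I3 mul r5 <- r2,r1: IF@6 ID@9 stall=0 (-) EX@10 MEM@11 WB@12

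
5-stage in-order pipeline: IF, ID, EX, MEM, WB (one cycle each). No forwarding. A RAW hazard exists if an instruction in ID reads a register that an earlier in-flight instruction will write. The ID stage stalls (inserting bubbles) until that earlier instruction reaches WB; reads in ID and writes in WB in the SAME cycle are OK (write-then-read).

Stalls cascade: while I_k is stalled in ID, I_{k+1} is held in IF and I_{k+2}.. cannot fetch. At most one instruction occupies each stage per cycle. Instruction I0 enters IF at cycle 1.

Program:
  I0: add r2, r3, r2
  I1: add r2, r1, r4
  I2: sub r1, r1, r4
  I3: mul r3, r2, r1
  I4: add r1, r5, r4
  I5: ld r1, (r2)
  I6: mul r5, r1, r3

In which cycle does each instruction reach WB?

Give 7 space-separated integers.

Answer: 5 6 7 10 11 12 15

Derivation:
I0 add r2 <- r3,r2: IF@1 ID@2 stall=0 (-) EX@3 MEM@4 WB@5
I1 add r2 <- r1,r4: IF@2 ID@3 stall=0 (-) EX@4 MEM@5 WB@6
I2 sub r1 <- r1,r4: IF@3 ID@4 stall=0 (-) EX@5 MEM@6 WB@7
I3 mul r3 <- r2,r1: IF@4 ID@5 stall=2 (RAW on I2.r1 (WB@7)) EX@8 MEM@9 WB@10
I4 add r1 <- r5,r4: IF@5 ID@8 stall=0 (-) EX@9 MEM@10 WB@11
I5 ld r1 <- r2: IF@8 ID@9 stall=0 (-) EX@10 MEM@11 WB@12
I6 mul r5 <- r1,r3: IF@9 ID@10 stall=2 (RAW on I5.r1 (WB@12)) EX@13 MEM@14 WB@15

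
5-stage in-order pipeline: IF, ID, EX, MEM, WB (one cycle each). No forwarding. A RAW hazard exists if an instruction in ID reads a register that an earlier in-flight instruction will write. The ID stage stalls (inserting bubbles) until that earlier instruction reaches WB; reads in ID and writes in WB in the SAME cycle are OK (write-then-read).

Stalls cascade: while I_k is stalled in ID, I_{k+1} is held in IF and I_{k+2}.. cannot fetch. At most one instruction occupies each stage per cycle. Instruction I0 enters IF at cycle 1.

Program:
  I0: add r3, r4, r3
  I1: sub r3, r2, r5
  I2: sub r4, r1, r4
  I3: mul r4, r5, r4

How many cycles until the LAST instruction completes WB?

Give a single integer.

I0 add r3 <- r4,r3: IF@1 ID@2 stall=0 (-) EX@3 MEM@4 WB@5
I1 sub r3 <- r2,r5: IF@2 ID@3 stall=0 (-) EX@4 MEM@5 WB@6
I2 sub r4 <- r1,r4: IF@3 ID@4 stall=0 (-) EX@5 MEM@6 WB@7
I3 mul r4 <- r5,r4: IF@4 ID@5 stall=2 (RAW on I2.r4 (WB@7)) EX@8 MEM@9 WB@10

Answer: 10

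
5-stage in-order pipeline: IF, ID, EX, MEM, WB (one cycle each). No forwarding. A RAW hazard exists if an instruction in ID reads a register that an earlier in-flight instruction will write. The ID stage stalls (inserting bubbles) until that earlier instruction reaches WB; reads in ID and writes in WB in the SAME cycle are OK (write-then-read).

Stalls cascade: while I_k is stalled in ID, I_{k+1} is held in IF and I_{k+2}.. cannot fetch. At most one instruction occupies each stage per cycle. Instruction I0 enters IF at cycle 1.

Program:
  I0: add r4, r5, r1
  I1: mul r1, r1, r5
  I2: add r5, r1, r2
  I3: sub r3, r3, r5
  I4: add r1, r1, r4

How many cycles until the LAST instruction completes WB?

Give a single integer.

I0 add r4 <- r5,r1: IF@1 ID@2 stall=0 (-) EX@3 MEM@4 WB@5
I1 mul r1 <- r1,r5: IF@2 ID@3 stall=0 (-) EX@4 MEM@5 WB@6
I2 add r5 <- r1,r2: IF@3 ID@4 stall=2 (RAW on I1.r1 (WB@6)) EX@7 MEM@8 WB@9
I3 sub r3 <- r3,r5: IF@4 ID@7 stall=2 (RAW on I2.r5 (WB@9)) EX@10 MEM@11 WB@12
I4 add r1 <- r1,r4: IF@7 ID@10 stall=0 (-) EX@11 MEM@12 WB@13

Answer: 13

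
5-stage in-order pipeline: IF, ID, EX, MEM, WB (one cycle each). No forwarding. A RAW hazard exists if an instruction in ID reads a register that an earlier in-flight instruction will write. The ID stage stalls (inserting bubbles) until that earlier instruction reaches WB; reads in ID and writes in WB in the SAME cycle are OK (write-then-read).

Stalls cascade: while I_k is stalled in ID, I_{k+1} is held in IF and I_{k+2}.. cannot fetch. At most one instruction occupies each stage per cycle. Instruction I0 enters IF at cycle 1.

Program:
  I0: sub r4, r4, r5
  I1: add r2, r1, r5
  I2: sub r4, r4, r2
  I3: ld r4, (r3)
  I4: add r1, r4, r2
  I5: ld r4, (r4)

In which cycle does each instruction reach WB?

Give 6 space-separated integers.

Answer: 5 6 9 10 13 14

Derivation:
I0 sub r4 <- r4,r5: IF@1 ID@2 stall=0 (-) EX@3 MEM@4 WB@5
I1 add r2 <- r1,r5: IF@2 ID@3 stall=0 (-) EX@4 MEM@5 WB@6
I2 sub r4 <- r4,r2: IF@3 ID@4 stall=2 (RAW on I1.r2 (WB@6)) EX@7 MEM@8 WB@9
I3 ld r4 <- r3: IF@4 ID@7 stall=0 (-) EX@8 MEM@9 WB@10
I4 add r1 <- r4,r2: IF@7 ID@8 stall=2 (RAW on I3.r4 (WB@10)) EX@11 MEM@12 WB@13
I5 ld r4 <- r4: IF@8 ID@11 stall=0 (-) EX@12 MEM@13 WB@14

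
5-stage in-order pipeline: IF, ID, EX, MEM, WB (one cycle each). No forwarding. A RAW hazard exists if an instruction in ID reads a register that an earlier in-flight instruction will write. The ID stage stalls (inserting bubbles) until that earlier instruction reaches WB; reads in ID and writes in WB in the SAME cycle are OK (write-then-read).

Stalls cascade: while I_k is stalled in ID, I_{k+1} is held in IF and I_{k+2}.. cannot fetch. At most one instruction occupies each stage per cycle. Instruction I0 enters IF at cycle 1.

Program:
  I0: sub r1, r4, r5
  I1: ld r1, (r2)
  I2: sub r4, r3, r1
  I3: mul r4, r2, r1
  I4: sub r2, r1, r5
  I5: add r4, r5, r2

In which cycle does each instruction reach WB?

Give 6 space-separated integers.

I0 sub r1 <- r4,r5: IF@1 ID@2 stall=0 (-) EX@3 MEM@4 WB@5
I1 ld r1 <- r2: IF@2 ID@3 stall=0 (-) EX@4 MEM@5 WB@6
I2 sub r4 <- r3,r1: IF@3 ID@4 stall=2 (RAW on I1.r1 (WB@6)) EX@7 MEM@8 WB@9
I3 mul r4 <- r2,r1: IF@4 ID@7 stall=0 (-) EX@8 MEM@9 WB@10
I4 sub r2 <- r1,r5: IF@7 ID@8 stall=0 (-) EX@9 MEM@10 WB@11
I5 add r4 <- r5,r2: IF@8 ID@9 stall=2 (RAW on I4.r2 (WB@11)) EX@12 MEM@13 WB@14

Answer: 5 6 9 10 11 14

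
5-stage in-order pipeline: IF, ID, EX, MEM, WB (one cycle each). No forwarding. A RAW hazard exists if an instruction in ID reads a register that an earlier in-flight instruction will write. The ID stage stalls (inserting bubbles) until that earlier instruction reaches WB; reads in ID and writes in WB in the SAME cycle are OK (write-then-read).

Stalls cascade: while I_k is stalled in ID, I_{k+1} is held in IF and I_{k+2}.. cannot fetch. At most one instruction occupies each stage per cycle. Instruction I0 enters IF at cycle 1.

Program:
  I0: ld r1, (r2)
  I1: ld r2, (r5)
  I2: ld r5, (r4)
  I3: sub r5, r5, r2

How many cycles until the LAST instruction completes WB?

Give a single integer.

Answer: 10

Derivation:
I0 ld r1 <- r2: IF@1 ID@2 stall=0 (-) EX@3 MEM@4 WB@5
I1 ld r2 <- r5: IF@2 ID@3 stall=0 (-) EX@4 MEM@5 WB@6
I2 ld r5 <- r4: IF@3 ID@4 stall=0 (-) EX@5 MEM@6 WB@7
I3 sub r5 <- r5,r2: IF@4 ID@5 stall=2 (RAW on I2.r5 (WB@7)) EX@8 MEM@9 WB@10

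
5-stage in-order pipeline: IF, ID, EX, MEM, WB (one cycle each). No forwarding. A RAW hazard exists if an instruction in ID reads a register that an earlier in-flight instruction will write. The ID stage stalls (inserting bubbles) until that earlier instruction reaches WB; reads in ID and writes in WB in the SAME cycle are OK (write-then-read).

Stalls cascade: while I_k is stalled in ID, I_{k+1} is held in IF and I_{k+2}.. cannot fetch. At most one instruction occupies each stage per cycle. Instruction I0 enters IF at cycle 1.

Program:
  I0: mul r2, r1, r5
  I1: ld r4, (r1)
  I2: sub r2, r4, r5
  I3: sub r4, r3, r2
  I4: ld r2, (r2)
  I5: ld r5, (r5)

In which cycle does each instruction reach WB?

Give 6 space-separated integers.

Answer: 5 6 9 12 13 14

Derivation:
I0 mul r2 <- r1,r5: IF@1 ID@2 stall=0 (-) EX@3 MEM@4 WB@5
I1 ld r4 <- r1: IF@2 ID@3 stall=0 (-) EX@4 MEM@5 WB@6
I2 sub r2 <- r4,r5: IF@3 ID@4 stall=2 (RAW on I1.r4 (WB@6)) EX@7 MEM@8 WB@9
I3 sub r4 <- r3,r2: IF@4 ID@7 stall=2 (RAW on I2.r2 (WB@9)) EX@10 MEM@11 WB@12
I4 ld r2 <- r2: IF@7 ID@10 stall=0 (-) EX@11 MEM@12 WB@13
I5 ld r5 <- r5: IF@10 ID@11 stall=0 (-) EX@12 MEM@13 WB@14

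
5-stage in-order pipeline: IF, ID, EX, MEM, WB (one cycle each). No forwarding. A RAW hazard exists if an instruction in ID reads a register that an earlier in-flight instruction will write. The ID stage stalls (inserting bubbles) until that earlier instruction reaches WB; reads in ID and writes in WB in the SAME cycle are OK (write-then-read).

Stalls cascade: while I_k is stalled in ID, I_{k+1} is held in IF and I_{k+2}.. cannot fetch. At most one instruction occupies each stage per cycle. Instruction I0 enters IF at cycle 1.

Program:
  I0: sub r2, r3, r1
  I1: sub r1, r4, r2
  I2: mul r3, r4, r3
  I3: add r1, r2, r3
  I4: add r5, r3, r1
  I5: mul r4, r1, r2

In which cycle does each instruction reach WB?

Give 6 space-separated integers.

I0 sub r2 <- r3,r1: IF@1 ID@2 stall=0 (-) EX@3 MEM@4 WB@5
I1 sub r1 <- r4,r2: IF@2 ID@3 stall=2 (RAW on I0.r2 (WB@5)) EX@6 MEM@7 WB@8
I2 mul r3 <- r4,r3: IF@3 ID@6 stall=0 (-) EX@7 MEM@8 WB@9
I3 add r1 <- r2,r3: IF@6 ID@7 stall=2 (RAW on I2.r3 (WB@9)) EX@10 MEM@11 WB@12
I4 add r5 <- r3,r1: IF@7 ID@10 stall=2 (RAW on I3.r1 (WB@12)) EX@13 MEM@14 WB@15
I5 mul r4 <- r1,r2: IF@10 ID@13 stall=0 (-) EX@14 MEM@15 WB@16

Answer: 5 8 9 12 15 16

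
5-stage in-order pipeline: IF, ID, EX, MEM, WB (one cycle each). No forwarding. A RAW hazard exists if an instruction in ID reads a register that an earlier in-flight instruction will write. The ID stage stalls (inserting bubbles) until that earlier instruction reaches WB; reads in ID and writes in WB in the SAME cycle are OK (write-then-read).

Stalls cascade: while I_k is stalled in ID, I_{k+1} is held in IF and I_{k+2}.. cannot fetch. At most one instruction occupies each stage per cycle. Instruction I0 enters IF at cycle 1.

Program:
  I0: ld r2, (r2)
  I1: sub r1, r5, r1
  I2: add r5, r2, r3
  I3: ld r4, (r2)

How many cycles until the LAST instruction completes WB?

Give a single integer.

I0 ld r2 <- r2: IF@1 ID@2 stall=0 (-) EX@3 MEM@4 WB@5
I1 sub r1 <- r5,r1: IF@2 ID@3 stall=0 (-) EX@4 MEM@5 WB@6
I2 add r5 <- r2,r3: IF@3 ID@4 stall=1 (RAW on I0.r2 (WB@5)) EX@6 MEM@7 WB@8
I3 ld r4 <- r2: IF@4 ID@6 stall=0 (-) EX@7 MEM@8 WB@9

Answer: 9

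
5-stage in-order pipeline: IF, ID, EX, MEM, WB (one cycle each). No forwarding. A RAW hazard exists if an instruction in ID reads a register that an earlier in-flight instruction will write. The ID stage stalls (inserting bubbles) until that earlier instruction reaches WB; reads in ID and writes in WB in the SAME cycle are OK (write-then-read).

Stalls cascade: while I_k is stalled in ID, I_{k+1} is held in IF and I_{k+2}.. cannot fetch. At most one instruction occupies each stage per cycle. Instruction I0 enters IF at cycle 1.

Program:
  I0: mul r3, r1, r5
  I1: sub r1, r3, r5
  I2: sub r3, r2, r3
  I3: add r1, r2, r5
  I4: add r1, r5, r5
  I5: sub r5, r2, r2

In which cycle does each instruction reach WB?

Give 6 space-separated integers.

I0 mul r3 <- r1,r5: IF@1 ID@2 stall=0 (-) EX@3 MEM@4 WB@5
I1 sub r1 <- r3,r5: IF@2 ID@3 stall=2 (RAW on I0.r3 (WB@5)) EX@6 MEM@7 WB@8
I2 sub r3 <- r2,r3: IF@3 ID@6 stall=0 (-) EX@7 MEM@8 WB@9
I3 add r1 <- r2,r5: IF@6 ID@7 stall=0 (-) EX@8 MEM@9 WB@10
I4 add r1 <- r5,r5: IF@7 ID@8 stall=0 (-) EX@9 MEM@10 WB@11
I5 sub r5 <- r2,r2: IF@8 ID@9 stall=0 (-) EX@10 MEM@11 WB@12

Answer: 5 8 9 10 11 12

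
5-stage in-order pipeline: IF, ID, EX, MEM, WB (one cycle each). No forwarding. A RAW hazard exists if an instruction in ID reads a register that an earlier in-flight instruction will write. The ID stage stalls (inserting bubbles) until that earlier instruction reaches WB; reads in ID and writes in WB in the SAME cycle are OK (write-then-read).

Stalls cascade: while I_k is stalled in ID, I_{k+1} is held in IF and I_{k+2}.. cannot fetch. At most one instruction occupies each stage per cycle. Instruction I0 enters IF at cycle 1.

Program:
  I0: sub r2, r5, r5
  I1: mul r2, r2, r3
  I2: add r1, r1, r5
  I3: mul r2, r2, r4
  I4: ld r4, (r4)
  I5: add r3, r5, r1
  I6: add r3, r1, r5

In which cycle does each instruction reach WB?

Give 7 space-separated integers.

I0 sub r2 <- r5,r5: IF@1 ID@2 stall=0 (-) EX@3 MEM@4 WB@5
I1 mul r2 <- r2,r3: IF@2 ID@3 stall=2 (RAW on I0.r2 (WB@5)) EX@6 MEM@7 WB@8
I2 add r1 <- r1,r5: IF@3 ID@6 stall=0 (-) EX@7 MEM@8 WB@9
I3 mul r2 <- r2,r4: IF@6 ID@7 stall=1 (RAW on I1.r2 (WB@8)) EX@9 MEM@10 WB@11
I4 ld r4 <- r4: IF@7 ID@9 stall=0 (-) EX@10 MEM@11 WB@12
I5 add r3 <- r5,r1: IF@9 ID@10 stall=0 (-) EX@11 MEM@12 WB@13
I6 add r3 <- r1,r5: IF@10 ID@11 stall=0 (-) EX@12 MEM@13 WB@14

Answer: 5 8 9 11 12 13 14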